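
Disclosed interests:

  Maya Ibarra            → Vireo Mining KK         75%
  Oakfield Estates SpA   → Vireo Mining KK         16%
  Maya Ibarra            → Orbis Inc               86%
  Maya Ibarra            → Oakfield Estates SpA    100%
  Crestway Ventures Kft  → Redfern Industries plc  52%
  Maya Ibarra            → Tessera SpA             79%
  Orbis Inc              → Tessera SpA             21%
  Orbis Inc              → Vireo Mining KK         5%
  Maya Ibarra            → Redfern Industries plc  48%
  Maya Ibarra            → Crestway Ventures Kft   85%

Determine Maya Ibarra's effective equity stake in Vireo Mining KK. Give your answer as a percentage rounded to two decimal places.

Maya reaches Vireo along 3 paths.
Direct stake: 75% = 75%.
Via Orbis: 86% × 5% = 4.3%.
Via Oakfield: 100% × 16% = 16%.
Total: 75% + 4.3% + 16% = 95.3%.
Rounded: 95.30%.

95.30%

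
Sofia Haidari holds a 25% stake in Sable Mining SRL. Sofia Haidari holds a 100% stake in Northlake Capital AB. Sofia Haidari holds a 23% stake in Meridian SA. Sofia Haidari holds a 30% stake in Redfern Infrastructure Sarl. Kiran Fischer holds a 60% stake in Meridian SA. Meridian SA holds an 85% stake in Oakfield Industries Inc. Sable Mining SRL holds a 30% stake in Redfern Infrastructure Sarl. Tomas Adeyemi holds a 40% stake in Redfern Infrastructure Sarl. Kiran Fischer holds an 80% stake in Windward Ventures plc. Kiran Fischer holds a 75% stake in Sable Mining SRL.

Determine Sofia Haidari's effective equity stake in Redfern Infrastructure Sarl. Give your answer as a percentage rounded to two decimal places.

Sofia reaches Redfern along 2 paths.
Direct stake: 30% = 30%.
Via Sable: 25% × 30% = 7.5%.
Total: 30% + 7.5% = 37.5%.
Rounded: 37.50%.

37.50%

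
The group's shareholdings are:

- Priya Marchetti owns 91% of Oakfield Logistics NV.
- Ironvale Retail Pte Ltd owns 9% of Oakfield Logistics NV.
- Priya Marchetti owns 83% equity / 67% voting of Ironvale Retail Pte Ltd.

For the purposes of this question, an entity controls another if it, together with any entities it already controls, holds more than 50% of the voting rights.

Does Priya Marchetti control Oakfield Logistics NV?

Priya holds 67% of Ironvale, so Priya controls Ironvale.
Priya and Ironvale together hold 91% + 9% = 100% of Oakfield, so Priya controls Oakfield.

Yes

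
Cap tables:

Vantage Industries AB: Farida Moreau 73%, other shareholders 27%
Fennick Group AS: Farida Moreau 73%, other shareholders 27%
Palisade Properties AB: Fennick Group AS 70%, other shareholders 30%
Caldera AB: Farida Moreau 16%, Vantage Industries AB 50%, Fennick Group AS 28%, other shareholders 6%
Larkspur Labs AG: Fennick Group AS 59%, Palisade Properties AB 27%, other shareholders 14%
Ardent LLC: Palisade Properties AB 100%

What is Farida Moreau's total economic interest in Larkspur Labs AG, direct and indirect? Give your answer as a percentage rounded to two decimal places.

56.87%

Farida reaches Larkspur along 2 paths.
Via Fennick: 73% × 59% = 43.07%.
Via Fennick → Palisade: 73% × 70% × 27% = 13.797%.
Total: 43.07% + 13.797% = 56.867%.
Rounded: 56.87%.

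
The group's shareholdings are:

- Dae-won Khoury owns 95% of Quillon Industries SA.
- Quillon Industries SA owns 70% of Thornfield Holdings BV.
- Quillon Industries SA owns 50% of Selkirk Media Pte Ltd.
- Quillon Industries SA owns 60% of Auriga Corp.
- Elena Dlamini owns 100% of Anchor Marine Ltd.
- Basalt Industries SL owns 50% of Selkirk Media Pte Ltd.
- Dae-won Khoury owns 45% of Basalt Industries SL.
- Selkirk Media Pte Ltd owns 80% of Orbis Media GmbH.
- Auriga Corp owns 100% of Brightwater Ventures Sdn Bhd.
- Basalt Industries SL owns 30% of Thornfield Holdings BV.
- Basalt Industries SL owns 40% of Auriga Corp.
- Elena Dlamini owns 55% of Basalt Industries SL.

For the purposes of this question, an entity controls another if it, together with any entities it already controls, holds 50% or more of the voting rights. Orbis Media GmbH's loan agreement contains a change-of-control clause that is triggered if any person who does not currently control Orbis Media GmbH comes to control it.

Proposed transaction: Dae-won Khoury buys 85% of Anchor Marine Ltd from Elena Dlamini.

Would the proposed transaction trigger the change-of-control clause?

No

The purchase adds only to Dae-won's holdings (Elena's stake shrinks), so Dae-won is the only person who could newly come to control Orbis.
Dae-won holds 95% of Quillon, so Dae-won controls Quillon.
Quillon holds 50% of Selkirk, so Dae-won controls Selkirk.
Selkirk holds 80% of Orbis, so Dae-won controls Orbis.
So Dae-won already controls Orbis before the transaction.
After the purchase, Dae-won holds 85% of Anchor directly, and Elena's stake falls to 15%.
Dae-won controlled Orbis already, so this is not a new person acquiring control; every other person's position is unchanged or reduced.
No new person acquires control, so the clause is not triggered.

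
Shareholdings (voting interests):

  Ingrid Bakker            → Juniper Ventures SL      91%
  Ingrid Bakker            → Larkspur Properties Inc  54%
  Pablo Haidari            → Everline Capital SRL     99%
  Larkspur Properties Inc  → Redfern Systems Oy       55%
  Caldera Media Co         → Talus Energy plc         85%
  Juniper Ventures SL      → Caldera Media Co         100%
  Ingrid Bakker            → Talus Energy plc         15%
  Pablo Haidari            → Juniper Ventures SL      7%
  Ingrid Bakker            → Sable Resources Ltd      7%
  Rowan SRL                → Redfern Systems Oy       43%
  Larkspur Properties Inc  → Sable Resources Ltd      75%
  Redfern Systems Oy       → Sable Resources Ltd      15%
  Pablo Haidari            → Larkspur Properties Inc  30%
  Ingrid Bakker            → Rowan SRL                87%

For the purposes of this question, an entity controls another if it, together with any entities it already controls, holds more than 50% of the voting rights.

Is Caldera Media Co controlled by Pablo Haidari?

Pablo holds 99% of Everline, so Pablo controls Everline.
Neither Pablo nor any entity Pablo controls holds any voting interest in Caldera.
So Pablo does not control Caldera.

No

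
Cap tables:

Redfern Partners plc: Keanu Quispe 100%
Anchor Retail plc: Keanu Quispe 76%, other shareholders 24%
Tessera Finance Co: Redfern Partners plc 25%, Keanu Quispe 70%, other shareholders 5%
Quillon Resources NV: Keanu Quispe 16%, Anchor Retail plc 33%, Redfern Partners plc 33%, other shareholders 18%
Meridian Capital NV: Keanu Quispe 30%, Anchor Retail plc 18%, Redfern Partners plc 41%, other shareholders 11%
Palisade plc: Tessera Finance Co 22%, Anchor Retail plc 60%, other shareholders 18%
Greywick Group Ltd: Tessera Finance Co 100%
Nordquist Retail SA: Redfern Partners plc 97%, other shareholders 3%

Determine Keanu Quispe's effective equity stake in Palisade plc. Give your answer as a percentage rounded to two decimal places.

66.50%

Keanu reaches Palisade along 3 paths.
Via Redfern → Tessera: 100% × 25% × 22% = 5.5%.
Via Tessera: 70% × 22% = 15.4%.
Via Anchor: 76% × 60% = 45.6%.
Total: 5.5% + 15.4% + 45.6% = 66.5%.
Rounded: 66.50%.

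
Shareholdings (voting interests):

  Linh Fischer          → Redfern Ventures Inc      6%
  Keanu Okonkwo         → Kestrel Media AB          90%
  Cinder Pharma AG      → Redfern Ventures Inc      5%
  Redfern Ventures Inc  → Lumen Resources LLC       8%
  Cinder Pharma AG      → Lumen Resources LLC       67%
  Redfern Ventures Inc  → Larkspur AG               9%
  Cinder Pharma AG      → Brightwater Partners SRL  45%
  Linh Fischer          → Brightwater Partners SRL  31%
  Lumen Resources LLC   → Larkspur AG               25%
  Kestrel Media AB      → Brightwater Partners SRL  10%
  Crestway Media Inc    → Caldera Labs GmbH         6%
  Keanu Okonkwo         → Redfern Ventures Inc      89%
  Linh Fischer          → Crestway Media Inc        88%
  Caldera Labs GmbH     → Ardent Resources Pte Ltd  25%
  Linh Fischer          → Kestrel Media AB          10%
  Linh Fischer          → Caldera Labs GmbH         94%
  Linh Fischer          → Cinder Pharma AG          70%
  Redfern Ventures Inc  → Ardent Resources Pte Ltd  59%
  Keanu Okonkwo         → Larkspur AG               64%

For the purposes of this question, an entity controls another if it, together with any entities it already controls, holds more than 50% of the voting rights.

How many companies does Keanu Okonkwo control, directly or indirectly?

4

Keanu holds 90% of Kestrel, so Keanu controls Kestrel.
Keanu holds 89% of Redfern, so Keanu controls Redfern.
Keanu and Redfern together hold 64% + 9% = 73% of Larkspur, so Keanu controls Larkspur.
Redfern holds 59% of Ardent, so Keanu controls Ardent.
No other company's threshold is met.
Keanu controls 4 companies.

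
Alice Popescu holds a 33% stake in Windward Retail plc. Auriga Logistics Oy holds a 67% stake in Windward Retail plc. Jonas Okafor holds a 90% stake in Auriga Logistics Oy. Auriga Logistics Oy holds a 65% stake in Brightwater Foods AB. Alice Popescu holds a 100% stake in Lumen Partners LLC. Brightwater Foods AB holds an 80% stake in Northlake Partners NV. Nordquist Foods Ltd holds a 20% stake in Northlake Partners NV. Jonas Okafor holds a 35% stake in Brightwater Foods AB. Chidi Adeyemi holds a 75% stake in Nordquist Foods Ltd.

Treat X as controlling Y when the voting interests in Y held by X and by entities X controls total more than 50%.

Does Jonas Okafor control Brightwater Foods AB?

Jonas holds 90% of Auriga, so Jonas controls Auriga.
Auriga and Jonas together hold 65% + 35% = 100% of Brightwater, so Jonas controls Brightwater.

Yes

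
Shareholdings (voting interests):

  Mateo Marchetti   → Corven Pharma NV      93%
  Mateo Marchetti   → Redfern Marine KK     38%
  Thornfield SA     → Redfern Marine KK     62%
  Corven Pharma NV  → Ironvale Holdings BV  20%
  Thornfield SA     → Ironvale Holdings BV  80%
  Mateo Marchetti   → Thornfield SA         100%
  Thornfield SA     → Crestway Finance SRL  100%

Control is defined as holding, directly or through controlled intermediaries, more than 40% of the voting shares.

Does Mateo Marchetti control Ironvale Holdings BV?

Yes

Mateo holds 93% of Corven, so Mateo controls Corven.
Mateo holds 100% of Thornfield, so Mateo controls Thornfield.
Corven and Thornfield together hold 20% + 80% = 100% of Ironvale, so Mateo controls Ironvale.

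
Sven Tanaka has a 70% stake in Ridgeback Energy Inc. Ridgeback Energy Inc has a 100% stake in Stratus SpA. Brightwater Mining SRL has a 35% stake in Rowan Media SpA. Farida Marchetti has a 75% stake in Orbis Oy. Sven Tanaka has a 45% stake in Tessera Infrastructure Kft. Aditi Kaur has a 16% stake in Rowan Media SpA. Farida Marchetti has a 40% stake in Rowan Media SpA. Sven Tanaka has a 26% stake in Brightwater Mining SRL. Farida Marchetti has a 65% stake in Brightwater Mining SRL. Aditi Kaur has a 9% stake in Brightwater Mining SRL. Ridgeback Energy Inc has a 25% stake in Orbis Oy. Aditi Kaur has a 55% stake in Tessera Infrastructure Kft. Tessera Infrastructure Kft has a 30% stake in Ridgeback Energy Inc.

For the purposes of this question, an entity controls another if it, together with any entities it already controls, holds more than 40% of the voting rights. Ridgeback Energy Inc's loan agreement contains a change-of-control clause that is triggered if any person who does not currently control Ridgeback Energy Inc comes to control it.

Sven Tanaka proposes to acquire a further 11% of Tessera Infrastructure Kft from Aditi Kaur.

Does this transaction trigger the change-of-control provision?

The purchase adds only to Sven's holdings (Aditi's stake shrinks), so Sven is the only person who could newly come to control Ridgeback.
Sven holds 45% of Tessera, so Sven controls Tessera.
Sven and Tessera together hold 70% + 30% = 100% of Ridgeback, so Sven controls Ridgeback.
So Sven already controls Ridgeback before the transaction.
After the purchase, Sven's direct stake in Tessera rises to 45% + 11% = 56%, and Aditi's stake falls to 44%.
Sven controlled Ridgeback already, so this is not a new person acquiring control; every other person's position is unchanged or reduced.
No new person acquires control, so the clause is not triggered.

No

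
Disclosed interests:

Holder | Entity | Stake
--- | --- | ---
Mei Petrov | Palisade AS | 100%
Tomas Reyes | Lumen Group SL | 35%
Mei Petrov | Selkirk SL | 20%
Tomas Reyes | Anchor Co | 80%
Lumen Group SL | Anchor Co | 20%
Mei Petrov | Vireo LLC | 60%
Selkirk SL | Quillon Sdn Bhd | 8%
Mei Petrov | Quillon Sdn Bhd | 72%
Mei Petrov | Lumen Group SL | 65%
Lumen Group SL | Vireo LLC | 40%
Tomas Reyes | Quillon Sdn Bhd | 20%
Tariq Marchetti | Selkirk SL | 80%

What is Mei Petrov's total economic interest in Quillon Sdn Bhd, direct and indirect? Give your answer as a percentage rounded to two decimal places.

Mei reaches Quillon along 2 paths.
Via Selkirk: 20% × 8% = 1.6%.
Direct stake: 72% = 72%.
Total: 1.6% + 72% = 73.6%.
Rounded: 73.60%.

73.60%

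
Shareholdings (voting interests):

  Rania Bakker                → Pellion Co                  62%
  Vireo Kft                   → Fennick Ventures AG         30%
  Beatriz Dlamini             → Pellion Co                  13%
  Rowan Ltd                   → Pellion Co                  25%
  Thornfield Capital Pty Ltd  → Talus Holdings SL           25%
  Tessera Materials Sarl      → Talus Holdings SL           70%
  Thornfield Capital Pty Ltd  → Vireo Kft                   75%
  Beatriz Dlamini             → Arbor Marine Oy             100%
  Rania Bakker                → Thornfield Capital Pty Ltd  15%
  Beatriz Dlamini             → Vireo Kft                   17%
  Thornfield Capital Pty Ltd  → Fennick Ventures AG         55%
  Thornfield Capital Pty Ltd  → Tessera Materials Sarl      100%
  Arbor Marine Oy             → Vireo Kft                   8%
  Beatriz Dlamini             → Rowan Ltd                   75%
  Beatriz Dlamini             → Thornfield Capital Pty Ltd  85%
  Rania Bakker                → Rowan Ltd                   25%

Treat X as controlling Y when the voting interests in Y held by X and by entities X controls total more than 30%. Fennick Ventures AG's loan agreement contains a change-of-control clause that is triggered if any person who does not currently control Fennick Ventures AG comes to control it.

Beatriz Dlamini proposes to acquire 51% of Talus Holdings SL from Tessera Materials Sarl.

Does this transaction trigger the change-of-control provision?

The purchase adds only to Beatriz's holdings (Tessera's stake shrinks), so Beatriz is the only person who could newly come to control Fennick.
Beatriz holds 85% of Thornfield, so Beatriz controls Thornfield.
Beatriz holds 100% of Arbor, so Beatriz controls Arbor.
Thornfield and Beatriz and Arbor together hold 75% + 17% + 8% = 100% of Vireo, so Beatriz controls Vireo.
Vireo and Thornfield together hold 30% + 55% = 85% of Fennick, so Beatriz controls Fennick.
So Beatriz already controls Fennick before the transaction.
After the purchase, Beatriz holds 51% of Talus directly, and Tessera's stake falls to 19%.
Beatriz controlled Fennick already, so this is not a new person acquiring control; every other person's position is unchanged or reduced.
No new person acquires control, so the clause is not triggered.

No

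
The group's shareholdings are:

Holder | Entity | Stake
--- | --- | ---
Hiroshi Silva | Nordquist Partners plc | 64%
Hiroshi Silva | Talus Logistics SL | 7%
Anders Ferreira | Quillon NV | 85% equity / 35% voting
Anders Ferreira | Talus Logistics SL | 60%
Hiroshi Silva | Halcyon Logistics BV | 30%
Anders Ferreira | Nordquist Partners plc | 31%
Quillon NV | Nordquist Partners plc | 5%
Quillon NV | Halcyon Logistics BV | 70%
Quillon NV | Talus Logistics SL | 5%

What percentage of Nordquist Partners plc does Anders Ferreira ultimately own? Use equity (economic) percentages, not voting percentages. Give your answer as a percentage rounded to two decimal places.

35.25%

Anders reaches Nordquist along 2 paths.
Via Quillon: 85% × 5% = 4.25%.
Direct stake: 31% = 31%.
Total: 4.25% + 31% = 35.25%.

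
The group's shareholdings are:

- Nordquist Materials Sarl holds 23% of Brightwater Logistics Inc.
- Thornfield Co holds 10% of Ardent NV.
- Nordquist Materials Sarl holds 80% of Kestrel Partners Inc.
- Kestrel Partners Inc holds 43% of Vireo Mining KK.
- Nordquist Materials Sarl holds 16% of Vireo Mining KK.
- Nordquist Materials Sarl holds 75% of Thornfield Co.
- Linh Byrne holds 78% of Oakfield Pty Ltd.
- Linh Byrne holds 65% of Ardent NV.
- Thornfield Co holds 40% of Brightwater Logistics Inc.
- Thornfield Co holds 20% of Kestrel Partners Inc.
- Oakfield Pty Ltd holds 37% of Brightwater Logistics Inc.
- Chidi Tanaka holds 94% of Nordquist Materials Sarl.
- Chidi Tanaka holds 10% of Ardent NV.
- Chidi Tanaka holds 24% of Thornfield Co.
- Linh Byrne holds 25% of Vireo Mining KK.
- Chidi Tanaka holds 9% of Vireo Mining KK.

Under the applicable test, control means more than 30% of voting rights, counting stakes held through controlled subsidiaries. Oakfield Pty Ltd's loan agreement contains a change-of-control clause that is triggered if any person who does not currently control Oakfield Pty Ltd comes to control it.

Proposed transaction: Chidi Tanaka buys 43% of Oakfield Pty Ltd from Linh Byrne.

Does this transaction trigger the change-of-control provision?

The purchase adds only to Chidi's holdings (Linh's stake shrinks), so Chidi is the only person who could newly come to control Oakfield.
Chidi holds 94% of Nordquist, so Chidi controls Nordquist.
Chidi and Nordquist together hold 24% + 75% = 99% of Thornfield, so Chidi controls Thornfield.
Nordquist and Thornfield together hold 23% + 40% = 63% of Brightwater, so Chidi controls Brightwater.
Nordquist and Thornfield together hold 80% + 20% = 100% of Kestrel, so Chidi controls Kestrel.
Chidi and Kestrel and Nordquist together hold 9% + 43% + 16% = 68% of Vireo, so Chidi controls Vireo.
Neither Chidi nor any entity Chidi controls holds any voting interest in Oakfield.
So before the transaction, Chidi does not control Oakfield.
After the purchase, Chidi holds 43% of Oakfield directly, and Linh's stake falls to 35%.
Chidi holds 43% of Oakfield, so Chidi controls Oakfield.
Chidi did not control Oakfield before and does after, so the clause is triggered.

Yes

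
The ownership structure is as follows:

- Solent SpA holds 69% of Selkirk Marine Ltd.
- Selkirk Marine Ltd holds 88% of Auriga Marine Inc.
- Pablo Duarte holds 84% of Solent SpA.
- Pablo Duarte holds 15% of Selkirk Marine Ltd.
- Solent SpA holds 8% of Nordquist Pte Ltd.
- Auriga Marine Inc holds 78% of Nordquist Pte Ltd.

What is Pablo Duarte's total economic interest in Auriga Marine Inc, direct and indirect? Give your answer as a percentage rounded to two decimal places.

Pablo reaches Auriga along 2 paths.
Via Solent → Selkirk: 84% × 69% × 88% = 51.0048%.
Via Selkirk: 15% × 88% = 13.2%.
Total: 51.0048% + 13.2% = 64.2048%.
Rounded: 64.20%.

64.20%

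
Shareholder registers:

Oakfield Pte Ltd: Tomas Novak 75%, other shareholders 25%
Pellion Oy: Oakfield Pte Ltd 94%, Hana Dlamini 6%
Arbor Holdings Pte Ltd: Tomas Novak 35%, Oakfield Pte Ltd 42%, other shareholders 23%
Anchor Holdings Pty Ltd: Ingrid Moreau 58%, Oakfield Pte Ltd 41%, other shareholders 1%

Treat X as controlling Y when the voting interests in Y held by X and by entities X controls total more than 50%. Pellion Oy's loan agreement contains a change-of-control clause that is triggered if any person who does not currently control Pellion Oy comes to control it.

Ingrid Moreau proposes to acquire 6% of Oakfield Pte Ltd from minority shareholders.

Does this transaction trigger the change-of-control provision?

No

The purchase changes only Ingrid's holdings, so Ingrid is the only person who could newly come to control Pellion.
Ingrid holds 58% of Anchor, so Ingrid controls Anchor.
Neither Ingrid nor any entity Ingrid controls holds any voting interest in Pellion.
So before the transaction, Ingrid does not control Pellion.
After the purchase, Ingrid holds 6% of Oakfield directly.
Ingrid's side now holds 6% of Oakfield, not > 50%, so Ingrid still does not control Oakfield.
After the transaction, neither Ingrid nor any entity Ingrid controls holds a voting interest in Pellion, so Ingrid still does not control it.
No new person acquires control, so the clause is not triggered.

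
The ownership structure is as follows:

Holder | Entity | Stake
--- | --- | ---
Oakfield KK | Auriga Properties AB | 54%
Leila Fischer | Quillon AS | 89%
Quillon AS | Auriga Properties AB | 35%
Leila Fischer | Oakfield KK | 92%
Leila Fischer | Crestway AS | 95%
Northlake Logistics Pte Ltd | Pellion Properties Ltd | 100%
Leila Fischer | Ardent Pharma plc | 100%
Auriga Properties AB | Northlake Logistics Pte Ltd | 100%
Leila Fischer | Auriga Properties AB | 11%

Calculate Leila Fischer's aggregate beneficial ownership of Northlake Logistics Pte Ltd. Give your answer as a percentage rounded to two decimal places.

Leila reaches Northlake along 3 paths.
Via Oakfield → Auriga: 92% × 54% × 100% = 49.68%.
Via Quillon → Auriga: 89% × 35% × 100% = 31.15%.
Via Auriga: 11% × 100% = 11%.
Total: 49.68% + 31.15% + 11% = 91.83%.

91.83%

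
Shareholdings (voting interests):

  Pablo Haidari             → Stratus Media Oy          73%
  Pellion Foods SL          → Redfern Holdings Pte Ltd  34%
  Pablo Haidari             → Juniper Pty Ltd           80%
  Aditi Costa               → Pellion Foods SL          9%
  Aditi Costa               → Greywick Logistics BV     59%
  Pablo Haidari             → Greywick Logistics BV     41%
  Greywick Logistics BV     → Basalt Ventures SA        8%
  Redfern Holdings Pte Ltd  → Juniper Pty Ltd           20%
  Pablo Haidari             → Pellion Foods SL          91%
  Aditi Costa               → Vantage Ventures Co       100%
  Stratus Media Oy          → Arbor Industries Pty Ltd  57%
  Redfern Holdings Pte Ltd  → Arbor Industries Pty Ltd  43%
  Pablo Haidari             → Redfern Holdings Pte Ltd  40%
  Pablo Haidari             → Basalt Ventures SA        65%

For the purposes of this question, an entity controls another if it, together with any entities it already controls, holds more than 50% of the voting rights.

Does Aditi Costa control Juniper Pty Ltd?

Aditi holds 59% of Greywick, so Aditi controls Greywick.
Aditi holds 100% of Vantage, so Aditi controls Vantage.
Neither Aditi nor any entity Aditi controls holds any voting interest in Juniper.
So Aditi does not control Juniper.

No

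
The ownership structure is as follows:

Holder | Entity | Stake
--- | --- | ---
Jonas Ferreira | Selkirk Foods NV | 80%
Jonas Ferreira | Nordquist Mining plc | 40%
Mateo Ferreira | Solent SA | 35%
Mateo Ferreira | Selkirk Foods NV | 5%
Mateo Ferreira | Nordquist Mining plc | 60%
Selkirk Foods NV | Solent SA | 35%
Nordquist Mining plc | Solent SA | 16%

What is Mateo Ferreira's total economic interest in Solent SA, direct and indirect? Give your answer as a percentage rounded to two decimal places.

Mateo reaches Solent along 3 paths.
Via Selkirk: 5% × 35% = 1.75%.
Direct stake: 35% = 35%.
Via Nordquist: 60% × 16% = 9.6%.
Total: 1.75% + 35% + 9.6% = 46.35%.

46.35%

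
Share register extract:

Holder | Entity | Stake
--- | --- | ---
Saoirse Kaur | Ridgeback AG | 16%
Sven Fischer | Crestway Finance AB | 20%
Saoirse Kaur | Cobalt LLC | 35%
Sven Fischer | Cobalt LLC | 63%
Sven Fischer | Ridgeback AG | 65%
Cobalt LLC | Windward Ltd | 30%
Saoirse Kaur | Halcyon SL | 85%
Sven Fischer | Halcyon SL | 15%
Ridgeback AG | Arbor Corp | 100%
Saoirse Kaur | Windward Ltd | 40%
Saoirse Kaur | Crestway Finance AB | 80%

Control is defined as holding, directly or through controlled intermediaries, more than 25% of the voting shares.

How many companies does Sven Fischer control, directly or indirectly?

4

Sven holds 65% of Ridgeback, so Sven controls Ridgeback.
Sven holds 63% of Cobalt, so Sven controls Cobalt.
Cobalt holds 30% of Windward, so Sven controls Windward.
Ridgeback holds 100% of Arbor, so Sven controls Arbor.
No other company's threshold is met.
Sven controls 4 companies.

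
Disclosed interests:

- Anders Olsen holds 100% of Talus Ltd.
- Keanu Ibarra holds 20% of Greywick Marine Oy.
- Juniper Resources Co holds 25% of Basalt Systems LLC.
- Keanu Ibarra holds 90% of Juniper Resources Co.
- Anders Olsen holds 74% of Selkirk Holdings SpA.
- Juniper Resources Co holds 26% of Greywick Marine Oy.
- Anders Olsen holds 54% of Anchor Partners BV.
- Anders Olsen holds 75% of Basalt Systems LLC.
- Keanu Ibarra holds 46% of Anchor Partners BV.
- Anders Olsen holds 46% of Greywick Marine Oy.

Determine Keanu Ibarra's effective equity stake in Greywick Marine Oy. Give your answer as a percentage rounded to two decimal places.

43.40%

Keanu reaches Greywick along 2 paths.
Via Juniper: 90% × 26% = 23.4%.
Direct stake: 20% = 20%.
Total: 23.4% + 20% = 43.4%.
Rounded: 43.40%.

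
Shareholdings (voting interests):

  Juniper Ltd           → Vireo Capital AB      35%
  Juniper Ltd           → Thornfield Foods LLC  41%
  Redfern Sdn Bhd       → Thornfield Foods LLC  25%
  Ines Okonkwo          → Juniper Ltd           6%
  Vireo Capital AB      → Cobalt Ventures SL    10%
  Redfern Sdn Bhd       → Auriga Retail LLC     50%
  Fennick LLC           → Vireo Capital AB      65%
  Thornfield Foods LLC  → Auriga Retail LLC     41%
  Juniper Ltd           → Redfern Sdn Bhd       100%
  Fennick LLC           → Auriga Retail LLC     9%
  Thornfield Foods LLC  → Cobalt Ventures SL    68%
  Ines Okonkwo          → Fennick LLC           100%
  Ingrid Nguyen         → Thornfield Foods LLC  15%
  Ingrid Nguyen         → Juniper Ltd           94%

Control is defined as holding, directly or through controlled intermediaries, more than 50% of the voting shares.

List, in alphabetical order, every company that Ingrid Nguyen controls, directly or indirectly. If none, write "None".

Ingrid holds 94% of Juniper, so Ingrid controls Juniper.
Juniper holds 100% of Redfern, so Ingrid controls Redfern.
Ingrid and Redfern and Juniper together hold 15% + 25% + 41% = 81% of Thornfield, so Ingrid controls Thornfield.
Redfern and Thornfield together hold 50% + 41% = 91% of Auriga, so Ingrid controls Auriga.
Thornfield holds 68% of Cobalt, so Ingrid controls Cobalt.
No other company's threshold is met.

Auriga Retail LLC, Cobalt Ventures SL, Juniper Ltd, Redfern Sdn Bhd, Thornfield Foods LLC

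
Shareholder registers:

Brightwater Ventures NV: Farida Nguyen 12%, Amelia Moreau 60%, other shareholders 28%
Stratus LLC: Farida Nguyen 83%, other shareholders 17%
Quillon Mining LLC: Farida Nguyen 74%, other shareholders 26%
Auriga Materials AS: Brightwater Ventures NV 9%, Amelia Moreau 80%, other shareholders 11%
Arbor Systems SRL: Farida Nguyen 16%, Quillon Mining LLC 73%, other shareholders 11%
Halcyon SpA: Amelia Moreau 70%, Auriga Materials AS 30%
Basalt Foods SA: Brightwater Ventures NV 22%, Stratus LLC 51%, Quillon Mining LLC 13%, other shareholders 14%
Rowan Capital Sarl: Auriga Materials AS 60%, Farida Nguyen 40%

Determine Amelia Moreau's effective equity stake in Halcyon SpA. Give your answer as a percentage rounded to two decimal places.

95.62%

Amelia reaches Halcyon along 3 paths.
Direct stake: 70% = 70%.
Via Brightwater → Auriga: 60% × 9% × 30% = 1.62%.
Via Auriga: 80% × 30% = 24%.
Total: 70% + 1.62% + 24% = 95.62%.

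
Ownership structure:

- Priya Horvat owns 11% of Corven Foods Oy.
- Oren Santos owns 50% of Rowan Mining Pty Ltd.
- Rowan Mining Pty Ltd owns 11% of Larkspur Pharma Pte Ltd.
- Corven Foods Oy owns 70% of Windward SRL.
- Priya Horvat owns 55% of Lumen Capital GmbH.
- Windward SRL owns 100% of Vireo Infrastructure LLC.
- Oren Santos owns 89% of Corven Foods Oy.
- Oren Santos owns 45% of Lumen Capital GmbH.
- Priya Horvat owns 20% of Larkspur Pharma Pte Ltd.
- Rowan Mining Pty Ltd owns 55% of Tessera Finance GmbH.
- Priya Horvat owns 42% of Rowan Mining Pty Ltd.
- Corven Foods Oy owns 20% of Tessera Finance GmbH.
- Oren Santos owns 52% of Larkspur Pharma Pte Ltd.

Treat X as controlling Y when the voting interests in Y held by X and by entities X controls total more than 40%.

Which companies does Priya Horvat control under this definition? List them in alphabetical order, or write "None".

Lumen Capital GmbH, Rowan Mining Pty Ltd, Tessera Finance GmbH

Priya holds 55% of Lumen, so Priya controls Lumen.
Priya holds 42% of Rowan, so Priya controls Rowan.
Rowan holds 55% of Tessera, so Priya controls Tessera.
No other company's threshold is met.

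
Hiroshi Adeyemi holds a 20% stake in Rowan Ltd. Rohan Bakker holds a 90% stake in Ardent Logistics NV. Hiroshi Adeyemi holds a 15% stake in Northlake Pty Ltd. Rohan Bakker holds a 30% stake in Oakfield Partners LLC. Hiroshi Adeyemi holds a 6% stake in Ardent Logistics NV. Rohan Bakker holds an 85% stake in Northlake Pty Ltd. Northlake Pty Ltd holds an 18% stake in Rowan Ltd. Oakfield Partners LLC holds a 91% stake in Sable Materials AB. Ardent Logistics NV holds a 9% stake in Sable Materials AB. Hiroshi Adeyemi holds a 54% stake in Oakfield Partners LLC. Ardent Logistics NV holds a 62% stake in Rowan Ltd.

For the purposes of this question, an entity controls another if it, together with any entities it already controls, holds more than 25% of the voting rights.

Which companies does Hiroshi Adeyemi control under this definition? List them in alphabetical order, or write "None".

Oakfield Partners LLC, Sable Materials AB

Hiroshi holds 54% of Oakfield, so Hiroshi controls Oakfield.
Oakfield holds 91% of Sable, so Hiroshi controls Sable.
No other company's threshold is met.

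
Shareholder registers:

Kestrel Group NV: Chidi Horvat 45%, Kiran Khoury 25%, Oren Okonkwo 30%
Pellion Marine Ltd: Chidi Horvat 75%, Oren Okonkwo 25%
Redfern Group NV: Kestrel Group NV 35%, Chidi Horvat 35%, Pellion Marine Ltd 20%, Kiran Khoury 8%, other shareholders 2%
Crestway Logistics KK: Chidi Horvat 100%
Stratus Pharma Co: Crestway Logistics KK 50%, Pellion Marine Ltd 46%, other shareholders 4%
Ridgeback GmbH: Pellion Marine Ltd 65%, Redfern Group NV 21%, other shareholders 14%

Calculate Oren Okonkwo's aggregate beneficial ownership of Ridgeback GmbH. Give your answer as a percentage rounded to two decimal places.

19.51%

Oren reaches Ridgeback along 3 paths.
Via Pellion: 25% × 65% = 16.25%.
Via Kestrel → Redfern: 30% × 35% × 21% = 2.205%.
Via Pellion → Redfern: 25% × 20% × 21% = 1.05%.
Total: 16.25% + 2.205% + 1.05% = 19.505%.
Rounded: 19.51%.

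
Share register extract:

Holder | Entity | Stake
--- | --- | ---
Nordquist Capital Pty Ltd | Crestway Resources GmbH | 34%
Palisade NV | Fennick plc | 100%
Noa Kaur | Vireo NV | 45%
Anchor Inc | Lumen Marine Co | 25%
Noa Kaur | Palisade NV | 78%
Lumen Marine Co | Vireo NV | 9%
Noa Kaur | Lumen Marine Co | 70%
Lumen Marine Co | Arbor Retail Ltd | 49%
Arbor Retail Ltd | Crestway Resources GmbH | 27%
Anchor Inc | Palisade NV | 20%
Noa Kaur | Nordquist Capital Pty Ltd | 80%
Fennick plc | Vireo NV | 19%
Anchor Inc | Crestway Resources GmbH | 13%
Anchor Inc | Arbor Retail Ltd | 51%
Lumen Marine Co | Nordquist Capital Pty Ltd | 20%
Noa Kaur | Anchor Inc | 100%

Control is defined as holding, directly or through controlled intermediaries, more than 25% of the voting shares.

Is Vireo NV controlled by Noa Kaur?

Yes

Noa holds 100% of Anchor, so Noa controls Anchor.
Noa and Anchor together hold 70% + 25% = 95% of Lumen, so Noa controls Lumen.
Noa and Anchor together hold 78% + 20% = 98% of Palisade, so Noa controls Palisade.
Palisade holds 100% of Fennick, so Noa controls Fennick.
Lumen and Fennick and Noa together hold 9% + 19% + 45% = 73% of Vireo, so Noa controls Vireo.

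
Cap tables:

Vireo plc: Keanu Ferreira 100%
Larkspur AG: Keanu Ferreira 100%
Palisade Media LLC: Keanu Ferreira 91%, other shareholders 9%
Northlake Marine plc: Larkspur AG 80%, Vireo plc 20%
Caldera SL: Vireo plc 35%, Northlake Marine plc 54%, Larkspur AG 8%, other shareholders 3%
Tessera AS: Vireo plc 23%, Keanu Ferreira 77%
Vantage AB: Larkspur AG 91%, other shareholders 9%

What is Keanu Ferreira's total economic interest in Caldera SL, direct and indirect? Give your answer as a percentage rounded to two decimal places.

Keanu reaches Caldera along 4 paths.
Via Vireo: 100% × 35% = 35%.
Via Larkspur → Northlake: 100% × 80% × 54% = 43.2%.
Via Vireo → Northlake: 100% × 20% × 54% = 10.8%.
Via Larkspur: 100% × 8% = 8%.
Total: 35% + 43.2% + 10.8% + 8% = 97%.
Rounded: 97.00%.

97.00%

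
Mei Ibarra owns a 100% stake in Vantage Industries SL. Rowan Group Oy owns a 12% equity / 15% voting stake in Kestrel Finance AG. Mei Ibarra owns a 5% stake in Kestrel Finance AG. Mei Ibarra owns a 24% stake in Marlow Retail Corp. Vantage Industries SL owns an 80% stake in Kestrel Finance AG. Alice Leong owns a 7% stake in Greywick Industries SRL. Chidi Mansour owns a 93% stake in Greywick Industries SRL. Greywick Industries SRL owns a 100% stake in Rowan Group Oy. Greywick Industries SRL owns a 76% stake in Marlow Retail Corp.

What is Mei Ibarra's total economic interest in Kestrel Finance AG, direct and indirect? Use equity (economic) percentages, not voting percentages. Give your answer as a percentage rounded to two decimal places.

Mei reaches Kestrel along 2 paths.
Via Vantage: 100% × 80% = 80%.
Direct stake: 5% = 5%.
Total: 80% + 5% = 85%.
Rounded: 85.00%.

85.00%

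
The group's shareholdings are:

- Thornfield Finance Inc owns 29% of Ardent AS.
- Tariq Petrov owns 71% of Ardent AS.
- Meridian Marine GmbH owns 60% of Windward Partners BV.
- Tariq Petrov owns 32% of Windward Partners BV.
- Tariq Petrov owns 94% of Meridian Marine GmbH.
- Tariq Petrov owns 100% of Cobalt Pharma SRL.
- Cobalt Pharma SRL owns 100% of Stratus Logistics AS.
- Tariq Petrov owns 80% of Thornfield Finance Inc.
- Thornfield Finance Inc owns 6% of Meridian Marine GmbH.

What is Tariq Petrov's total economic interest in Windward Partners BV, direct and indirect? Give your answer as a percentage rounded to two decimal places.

91.28%

Tariq reaches Windward along 3 paths.
Via Meridian: 94% × 60% = 56.4%.
Via Thornfield → Meridian: 80% × 6% × 60% = 2.88%.
Direct stake: 32% = 32%.
Total: 56.4% + 2.88% + 32% = 91.28%.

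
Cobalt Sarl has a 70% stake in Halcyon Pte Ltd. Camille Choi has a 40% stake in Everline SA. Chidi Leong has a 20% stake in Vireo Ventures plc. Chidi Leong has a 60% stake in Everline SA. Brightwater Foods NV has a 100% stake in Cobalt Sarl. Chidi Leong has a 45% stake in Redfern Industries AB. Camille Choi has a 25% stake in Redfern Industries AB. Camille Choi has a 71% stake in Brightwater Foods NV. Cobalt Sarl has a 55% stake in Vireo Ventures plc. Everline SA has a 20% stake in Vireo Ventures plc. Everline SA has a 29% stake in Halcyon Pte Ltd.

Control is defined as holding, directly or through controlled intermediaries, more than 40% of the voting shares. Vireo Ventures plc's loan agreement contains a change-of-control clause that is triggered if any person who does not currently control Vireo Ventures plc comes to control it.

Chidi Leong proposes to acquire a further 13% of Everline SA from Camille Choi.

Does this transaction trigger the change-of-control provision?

The purchase adds only to Chidi's holdings (Camille's stake shrinks), so Chidi is the only person who could newly come to control Vireo.
Chidi holds 45% of Redfern, so Chidi controls Redfern.
Chidi holds 60% of Everline, so Chidi controls Everline.
In Vireo, Chidi's side holds only 20% + 20% = 40%, not > 40%.
So before the transaction, Chidi does not control Vireo.
After the purchase, Chidi's direct stake in Everline rises to 60% + 13% = 73%, and Camille's stake falls to 27%.
Chidi holds 73% of Everline, so Chidi controls Everline.
After the transaction, Chidi's side holds 20% + 20% = 40% of Vireo, not > 40%, so Chidi still does not control Vireo.
No new person acquires control, so the clause is not triggered.

No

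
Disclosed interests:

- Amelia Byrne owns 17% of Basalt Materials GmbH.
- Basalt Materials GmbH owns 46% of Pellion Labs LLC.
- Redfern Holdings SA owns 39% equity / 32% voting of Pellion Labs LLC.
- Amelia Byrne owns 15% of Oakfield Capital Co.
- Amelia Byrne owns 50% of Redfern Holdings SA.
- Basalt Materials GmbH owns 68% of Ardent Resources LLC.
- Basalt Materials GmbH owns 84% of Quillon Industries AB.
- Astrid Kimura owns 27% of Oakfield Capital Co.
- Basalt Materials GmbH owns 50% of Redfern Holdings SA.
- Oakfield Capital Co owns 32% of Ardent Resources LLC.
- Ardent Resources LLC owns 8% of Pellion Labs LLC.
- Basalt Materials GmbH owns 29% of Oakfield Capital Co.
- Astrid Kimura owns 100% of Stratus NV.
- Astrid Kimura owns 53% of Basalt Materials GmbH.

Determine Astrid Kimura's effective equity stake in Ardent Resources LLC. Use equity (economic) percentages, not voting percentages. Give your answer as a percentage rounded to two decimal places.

Astrid reaches Ardent along 3 paths.
Via Basalt → Oakfield: 53% × 29% × 32% = 4.9184%.
Via Oakfield: 27% × 32% = 8.64%.
Via Basalt: 53% × 68% = 36.04%.
Total: 4.9184% + 8.64% + 36.04% = 49.5984%.
Rounded: 49.60%.

49.60%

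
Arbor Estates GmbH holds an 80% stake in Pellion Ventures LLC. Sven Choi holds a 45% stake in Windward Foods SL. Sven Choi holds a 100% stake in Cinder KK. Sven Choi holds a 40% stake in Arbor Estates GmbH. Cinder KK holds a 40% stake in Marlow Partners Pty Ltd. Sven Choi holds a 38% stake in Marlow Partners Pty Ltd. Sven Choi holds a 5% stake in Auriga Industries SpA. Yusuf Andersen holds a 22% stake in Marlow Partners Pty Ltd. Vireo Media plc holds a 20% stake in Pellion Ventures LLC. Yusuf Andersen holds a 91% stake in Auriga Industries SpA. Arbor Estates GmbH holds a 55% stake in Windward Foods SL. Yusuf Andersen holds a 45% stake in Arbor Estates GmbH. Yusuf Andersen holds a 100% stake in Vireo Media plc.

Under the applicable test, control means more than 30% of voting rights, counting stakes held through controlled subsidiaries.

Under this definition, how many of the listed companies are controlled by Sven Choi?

Sven holds 40% of Arbor, so Sven controls Arbor.
Sven holds 100% of Cinder, so Sven controls Cinder.
Arbor holds 80% of Pellion, so Sven controls Pellion.
Arbor and Sven together hold 55% + 45% = 100% of Windward, so Sven controls Windward.
Sven and Cinder together hold 38% + 40% = 78% of Marlow, so Sven controls Marlow.
No other company's threshold is met.
Sven controls 5 companies.

5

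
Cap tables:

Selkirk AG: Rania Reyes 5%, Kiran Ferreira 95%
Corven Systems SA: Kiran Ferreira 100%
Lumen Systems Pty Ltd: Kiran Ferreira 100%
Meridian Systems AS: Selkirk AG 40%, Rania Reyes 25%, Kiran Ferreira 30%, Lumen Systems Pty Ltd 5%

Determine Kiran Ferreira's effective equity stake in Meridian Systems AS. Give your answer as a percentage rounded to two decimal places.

73.00%

Kiran reaches Meridian along 3 paths.
Via Selkirk: 95% × 40% = 38%.
Direct stake: 30% = 30%.
Via Lumen: 100% × 5% = 5%.
Total: 38% + 30% + 5% = 73%.
Rounded: 73.00%.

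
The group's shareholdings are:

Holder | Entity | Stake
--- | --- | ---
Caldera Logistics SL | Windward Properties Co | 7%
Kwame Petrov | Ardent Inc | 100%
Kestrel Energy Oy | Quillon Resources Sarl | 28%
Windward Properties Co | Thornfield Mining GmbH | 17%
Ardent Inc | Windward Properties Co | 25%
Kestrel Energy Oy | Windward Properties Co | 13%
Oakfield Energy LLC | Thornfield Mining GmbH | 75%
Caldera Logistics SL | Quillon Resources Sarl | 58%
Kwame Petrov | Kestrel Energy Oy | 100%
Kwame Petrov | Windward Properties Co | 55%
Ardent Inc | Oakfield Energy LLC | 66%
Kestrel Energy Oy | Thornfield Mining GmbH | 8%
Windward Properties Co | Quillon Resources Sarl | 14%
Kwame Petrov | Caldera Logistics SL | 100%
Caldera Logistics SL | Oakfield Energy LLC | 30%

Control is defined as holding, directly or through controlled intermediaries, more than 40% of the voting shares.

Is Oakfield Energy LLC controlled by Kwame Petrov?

Kwame holds 100% of Caldera, so Kwame controls Caldera.
Kwame holds 100% of Ardent, so Kwame controls Ardent.
Ardent and Caldera together hold 66% + 30% = 96% of Oakfield, so Kwame controls Oakfield.

Yes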